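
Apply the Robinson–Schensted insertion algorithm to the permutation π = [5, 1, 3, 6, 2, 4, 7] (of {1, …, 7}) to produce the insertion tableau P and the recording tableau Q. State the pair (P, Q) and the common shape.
P = [1, 2, 4, 7] / [3, 6] / [5];  Q = [1, 3, 4, 7] / [2, 6] / [5];  common shape = (4, 2, 1)

Row-insert the values π_1, π_2, … into P one at a time, bumping the leftmost entry strictly greater than the inserted value down to the next row. The recording tableau Q records, in position (i, j), the step at which that cell was added to P.
  Insert 5 (step 1): P = [5];  Q = [1]
  Insert 1 (step 2): P = [1] / [5];  Q = [1] / [2]
  Insert 3 (step 3): P = [1, 3] / [5];  Q = [1, 3] / [2]
  Insert 6 (step 4): P = [1, 3, 6] / [5];  Q = [1, 3, 4] / [2]
  Insert 2 (step 5): P = [1, 2, 6] / [3] / [5];  Q = [1, 3, 4] / [2] / [5]
  Insert 4 (step 6): P = [1, 2, 4] / [3, 6] / [5];  Q = [1, 3, 4] / [2, 6] / [5]
  Insert 7 (step 7): P = [1, 2, 4, 7] / [3, 6] / [5];  Q = [1, 3, 4, 7] / [2, 6] / [5]
Final shape: (4, 2, 1).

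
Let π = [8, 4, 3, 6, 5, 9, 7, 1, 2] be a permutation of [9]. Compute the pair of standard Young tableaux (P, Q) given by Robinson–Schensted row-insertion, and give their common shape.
P = [1, 2, 7] / [3, 5, 9] / [4, 6] / [8];  Q = [1, 4, 6] / [2, 5, 7] / [3, 9] / [8];  common shape = (3, 3, 2, 1)

Row-insert the values π_1, π_2, … into P one at a time, bumping the leftmost entry strictly greater than the inserted value down to the next row. The recording tableau Q records, in position (i, j), the step at which that cell was added to P.
  Insert 8 (step 1): P = [8];  Q = [1]
  Insert 4 (step 2): P = [4] / [8];  Q = [1] / [2]
  Insert 3 (step 3): P = [3] / [4] / [8];  Q = [1] / [2] / [3]
  Insert 6 (step 4): P = [3, 6] / [4] / [8];  Q = [1, 4] / [2] / [3]
  Insert 5 (step 5): P = [3, 5] / [4, 6] / [8];  Q = [1, 4] / [2, 5] / [3]
  Insert 9 (step 6): P = [3, 5, 9] / [4, 6] / [8];  Q = [1, 4, 6] / [2, 5] / [3]
  Insert 7 (step 7): P = [3, 5, 7] / [4, 6, 9] / [8];  Q = [1, 4, 6] / [2, 5, 7] / [3]
  Insert 1 (step 8): P = [1, 5, 7] / [3, 6, 9] / [4] / [8];  Q = [1, 4, 6] / [2, 5, 7] / [3] / [8]
  Insert 2 (step 9): P = [1, 2, 7] / [3, 5, 9] / [4, 6] / [8];  Q = [1, 4, 6] / [2, 5, 7] / [3, 9] / [8]
Final shape: (3, 3, 2, 1).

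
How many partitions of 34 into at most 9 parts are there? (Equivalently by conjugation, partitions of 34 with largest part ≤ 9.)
p(34, parts ≤ 9) = 5708

Use the recurrence p(n, m) = p(n, m−1) + p(n−m, m): either the largest part is < m (count p(n, m−1)) or the largest part is exactly m (remove one copy of m, count p(n−m, m)). With p(0, ·) = 1 this gives p(34, parts ≤ 9) = 5708. (By conjugating Young diagrams, this also counts partitions of 34 into at most 9 parts.)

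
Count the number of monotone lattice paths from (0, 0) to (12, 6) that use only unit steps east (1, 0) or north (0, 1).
Number of paths = 18564

A monotone lattice path from (0, 0) to (12, 6) consists of 12 east steps and 6 north steps in some order, so it is determined by which 12 of the 18 steps are east. The count is C(18, 12) = 18564.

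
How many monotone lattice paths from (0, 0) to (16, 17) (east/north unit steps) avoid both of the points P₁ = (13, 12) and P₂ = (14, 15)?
Number of paths = 535040950

Inclusion–exclusion. Total paths: C(33, 16) = 1166803110. Through P₁: C(25, 13)·C(8, 3) = 291216800. Through P₂: C(29, 14)·C(4, 2) = 465352560. Since P₁ is strictly southwest of P₂, a monotone path through both must visit P₁ then P₂; paths through both = C(25, 13)·C(4, 1)·C(4, 2) = 124807200. Avoid both = 1166803110 − 291216800 − 465352560 + 124807200 = 535040950.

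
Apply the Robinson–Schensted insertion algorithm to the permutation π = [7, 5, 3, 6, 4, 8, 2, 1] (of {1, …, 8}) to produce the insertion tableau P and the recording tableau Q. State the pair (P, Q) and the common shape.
P = [1, 4, 8] / [2, 6] / [3] / [5] / [7];  Q = [1, 4, 6] / [2, 5] / [3] / [7] / [8];  common shape = (3, 2, 1, 1, 1)

Row-insert the values π_1, π_2, … into P one at a time, bumping the leftmost entry strictly greater than the inserted value down to the next row. The recording tableau Q records, in position (i, j), the step at which that cell was added to P.
  Insert 7 (step 1): P = [7];  Q = [1]
  Insert 5 (step 2): P = [5] / [7];  Q = [1] / [2]
  Insert 3 (step 3): P = [3] / [5] / [7];  Q = [1] / [2] / [3]
  Insert 6 (step 4): P = [3, 6] / [5] / [7];  Q = [1, 4] / [2] / [3]
  Insert 4 (step 5): P = [3, 4] / [5, 6] / [7];  Q = [1, 4] / [2, 5] / [3]
  Insert 8 (step 6): P = [3, 4, 8] / [5, 6] / [7];  Q = [1, 4, 6] / [2, 5] / [3]
  Insert 2 (step 7): P = [2, 4, 8] / [3, 6] / [5] / [7];  Q = [1, 4, 6] / [2, 5] / [3] / [7]
  Insert 1 (step 8): P = [1, 4, 8] / [2, 6] / [3] / [5] / [7];  Q = [1, 4, 6] / [2, 5] / [3] / [7] / [8]
Final shape: (3, 2, 1, 1, 1).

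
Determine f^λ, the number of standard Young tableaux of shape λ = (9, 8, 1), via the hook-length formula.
# SYT of shape (9, 8, 1) = 70720

Hook-length formula: f^λ = n! / Π hook(c), product over all cells c of the Young diagram. For λ = (9, 8, 1), n = 18 boxes. Hook lengths by row (left-to-right, top-to-bottom): [11, 9, 8, 7, 6, 5, 4, 3, 1]; [9, 7, 6, 5, 4, 3, 2, 1]; [1]. Product of hooks = 90531302400. So f^λ = 18! / 90531302400 = 6402373705728000 / 90531302400 = 70720.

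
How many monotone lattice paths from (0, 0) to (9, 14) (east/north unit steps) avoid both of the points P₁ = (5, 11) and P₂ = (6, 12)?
Number of paths = 566030

Inclusion–exclusion. Total paths: C(23, 9) = 817190. Through P₁: C(16, 5)·C(7, 4) = 152880. Through P₂: C(18, 6)·C(5, 3) = 185640. Since P₁ is strictly southwest of P₂, a monotone path through both must visit P₁ then P₂; paths through both = C(16, 5)·C(2, 1)·C(5, 3) = 87360. Avoid both = 817190 − 152880 − 185640 + 87360 = 566030.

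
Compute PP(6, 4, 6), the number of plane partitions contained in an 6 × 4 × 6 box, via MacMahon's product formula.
PP(6, 4, 6) = 1447482465

Evaluate the triple product over i = 1..6, j = 1..4, k = 1..6. The factors are (2/1) · (3/2) · (4/3) · (5/4) · (6/5) · (7/6) · (3/2) · (4/3) · … (144 factors total). The numerators and denominators telescope so the product is an integer; carrying out the multiplication exactly gives PP(6, 4, 6) = 1447482465.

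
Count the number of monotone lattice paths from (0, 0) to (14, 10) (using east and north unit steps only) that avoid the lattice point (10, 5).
Number of paths = 1582878

Total paths from (0, 0) to (14, 10): C(24, 14) = 1961256. Paths through (10, 5): (paths (0, 0) → (10, 5)) × (paths (10, 5) → (14, 10)) = C(15, 10) · C(9, 4) = 3003 · 126 = 378378. Avoidance count = 1961256 − 378378 = 1582878.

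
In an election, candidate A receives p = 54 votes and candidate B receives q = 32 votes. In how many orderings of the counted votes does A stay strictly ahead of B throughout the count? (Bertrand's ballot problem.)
Strict-lead orderings = 102031861477455881948130

Total orderings of the 86 votes with 54 for A: C(86, 54) = 398851822139145720342690. By the Bertrand ballot formula (Cycle Lemma / reflection principle), the number of orderings in which A is strictly ahead of B throughout is (p − q)/(p + q) · C(p + q, p) = (54 − 32)/(54 + 32) · 398851822139145720342690 = 102031861477455881948130.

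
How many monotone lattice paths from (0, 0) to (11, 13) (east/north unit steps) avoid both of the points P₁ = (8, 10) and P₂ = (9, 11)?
Number of paths = 1138320

Inclusion–exclusion. Total paths: C(24, 11) = 2496144. Through P₁: C(18, 8)·C(6, 3) = 875160. Through P₂: C(20, 9)·C(4, 2) = 1007760. Since P₁ is strictly southwest of P₂, a monotone path through both must visit P₁ then P₂; paths through both = C(18, 8)·C(2, 1)·C(4, 2) = 525096. Avoid both = 2496144 − 875160 − 1007760 + 525096 = 1138320.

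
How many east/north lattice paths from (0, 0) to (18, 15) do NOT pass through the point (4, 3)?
Number of paths = 699138820

Total paths from (0, 0) to (18, 15): C(33, 18) = 1037158320. Paths through (4, 3): (paths (0, 0) → (4, 3)) × (paths (4, 3) → (18, 15)) = C(7, 4) · C(26, 14) = 35 · 9657700 = 338019500. Avoidance count = 1037158320 − 338019500 = 699138820.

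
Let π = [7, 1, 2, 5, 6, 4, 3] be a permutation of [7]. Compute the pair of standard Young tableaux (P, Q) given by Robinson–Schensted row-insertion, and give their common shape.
P = [1, 2, 3, 6] / [4] / [5] / [7];  Q = [1, 3, 4, 5] / [2] / [6] / [7];  common shape = (4, 1, 1, 1)

Row-insert the values π_1, π_2, … into P one at a time, bumping the leftmost entry strictly greater than the inserted value down to the next row. The recording tableau Q records, in position (i, j), the step at which that cell was added to P.
  Insert 7 (step 1): P = [7];  Q = [1]
  Insert 1 (step 2): P = [1] / [7];  Q = [1] / [2]
  Insert 2 (step 3): P = [1, 2] / [7];  Q = [1, 3] / [2]
  Insert 5 (step 4): P = [1, 2, 5] / [7];  Q = [1, 3, 4] / [2]
  Insert 6 (step 5): P = [1, 2, 5, 6] / [7];  Q = [1, 3, 4, 5] / [2]
  Insert 4 (step 6): P = [1, 2, 4, 6] / [5] / [7];  Q = [1, 3, 4, 5] / [2] / [6]
  Insert 3 (step 7): P = [1, 2, 3, 6] / [4] / [5] / [7];  Q = [1, 3, 4, 5] / [2] / [6] / [7]
Final shape: (4, 1, 1, 1).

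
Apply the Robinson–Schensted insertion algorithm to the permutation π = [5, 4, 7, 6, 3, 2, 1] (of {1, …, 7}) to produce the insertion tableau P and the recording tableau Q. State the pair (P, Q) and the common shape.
P = [1, 6] / [2, 7] / [3] / [4] / [5];  Q = [1, 3] / [2, 4] / [5] / [6] / [7];  common shape = (2, 2, 1, 1, 1)

Row-insert the values π_1, π_2, … into P one at a time, bumping the leftmost entry strictly greater than the inserted value down to the next row. The recording tableau Q records, in position (i, j), the step at which that cell was added to P.
  Insert 5 (step 1): P = [5];  Q = [1]
  Insert 4 (step 2): P = [4] / [5];  Q = [1] / [2]
  Insert 7 (step 3): P = [4, 7] / [5];  Q = [1, 3] / [2]
  Insert 6 (step 4): P = [4, 6] / [5, 7];  Q = [1, 3] / [2, 4]
  Insert 3 (step 5): P = [3, 6] / [4, 7] / [5];  Q = [1, 3] / [2, 4] / [5]
  Insert 2 (step 6): P = [2, 6] / [3, 7] / [4] / [5];  Q = [1, 3] / [2, 4] / [5] / [6]
  Insert 1 (step 7): P = [1, 6] / [2, 7] / [3] / [4] / [5];  Q = [1, 3] / [2, 4] / [5] / [6] / [7]
Final shape: (2, 2, 1, 1, 1).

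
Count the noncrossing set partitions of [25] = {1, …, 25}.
C_25 = 4861946401452

These noncrossing partitions are counted by the Catalan number C_n = (1/(n + 1)) · C(2n, n). For n = 25: C_25 = (1/26) · C(50, 25) = 126410606437752/26 = 4861946401452.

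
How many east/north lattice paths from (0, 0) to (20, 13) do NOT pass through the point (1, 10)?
Number of paths = 573149500

Total paths from (0, 0) to (20, 13): C(33, 20) = 573166440. Paths through (1, 10): (paths (0, 0) → (1, 10)) × (paths (1, 10) → (20, 13)) = C(11, 1) · C(22, 19) = 11 · 1540 = 16940. Avoidance count = 573166440 − 16940 = 573149500.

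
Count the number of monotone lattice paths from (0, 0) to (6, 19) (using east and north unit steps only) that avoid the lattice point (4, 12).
Number of paths = 111580

Total paths from (0, 0) to (6, 19): C(25, 6) = 177100. Paths through (4, 12): (paths (0, 0) → (4, 12)) × (paths (4, 12) → (6, 19)) = C(16, 4) · C(9, 2) = 1820 · 36 = 65520. Avoidance count = 177100 − 65520 = 111580.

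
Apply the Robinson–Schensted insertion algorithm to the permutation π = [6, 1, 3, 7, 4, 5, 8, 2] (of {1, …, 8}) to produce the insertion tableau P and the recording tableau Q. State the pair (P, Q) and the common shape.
P = [1, 2, 4, 5, 8] / [3, 7] / [6];  Q = [1, 3, 4, 6, 7] / [2, 5] / [8];  common shape = (5, 2, 1)

Row-insert the values π_1, π_2, … into P one at a time, bumping the leftmost entry strictly greater than the inserted value down to the next row. The recording tableau Q records, in position (i, j), the step at which that cell was added to P.
  Insert 6 (step 1): P = [6];  Q = [1]
  Insert 1 (step 2): P = [1] / [6];  Q = [1] / [2]
  Insert 3 (step 3): P = [1, 3] / [6];  Q = [1, 3] / [2]
  Insert 7 (step 4): P = [1, 3, 7] / [6];  Q = [1, 3, 4] / [2]
  Insert 4 (step 5): P = [1, 3, 4] / [6, 7];  Q = [1, 3, 4] / [2, 5]
  Insert 5 (step 6): P = [1, 3, 4, 5] / [6, 7];  Q = [1, 3, 4, 6] / [2, 5]
  Insert 8 (step 7): P = [1, 3, 4, 5, 8] / [6, 7];  Q = [1, 3, 4, 6, 7] / [2, 5]
  Insert 2 (step 8): P = [1, 2, 4, 5, 8] / [3, 7] / [6];  Q = [1, 3, 4, 6, 7] / [2, 5] / [8]
Final shape: (5, 2, 1).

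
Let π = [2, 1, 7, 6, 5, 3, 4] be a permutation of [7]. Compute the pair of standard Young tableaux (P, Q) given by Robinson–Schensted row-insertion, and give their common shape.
P = [1, 3, 4] / [2, 5] / [6] / [7];  Q = [1, 3, 7] / [2, 4] / [5] / [6];  common shape = (3, 2, 1, 1)

Row-insert the values π_1, π_2, … into P one at a time, bumping the leftmost entry strictly greater than the inserted value down to the next row. The recording tableau Q records, in position (i, j), the step at which that cell was added to P.
  Insert 2 (step 1): P = [2];  Q = [1]
  Insert 1 (step 2): P = [1] / [2];  Q = [1] / [2]
  Insert 7 (step 3): P = [1, 7] / [2];  Q = [1, 3] / [2]
  Insert 6 (step 4): P = [1, 6] / [2, 7];  Q = [1, 3] / [2, 4]
  Insert 5 (step 5): P = [1, 5] / [2, 6] / [7];  Q = [1, 3] / [2, 4] / [5]
  Insert 3 (step 6): P = [1, 3] / [2, 5] / [6] / [7];  Q = [1, 3] / [2, 4] / [5] / [6]
  Insert 4 (step 7): P = [1, 3, 4] / [2, 5] / [6] / [7];  Q = [1, 3, 7] / [2, 4] / [5] / [6]
Final shape: (3, 2, 1, 1).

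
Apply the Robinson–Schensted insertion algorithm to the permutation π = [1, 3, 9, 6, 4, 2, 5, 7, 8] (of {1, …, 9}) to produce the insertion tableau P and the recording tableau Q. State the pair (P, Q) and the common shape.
P = [1, 2, 4, 5, 7, 8] / [3] / [6] / [9];  Q = [1, 2, 3, 7, 8, 9] / [4] / [5] / [6];  common shape = (6, 1, 1, 1)

Row-insert the values π_1, π_2, … into P one at a time, bumping the leftmost entry strictly greater than the inserted value down to the next row. The recording tableau Q records, in position (i, j), the step at which that cell was added to P.
  Insert 1 (step 1): P = [1];  Q = [1]
  Insert 3 (step 2): P = [1, 3];  Q = [1, 2]
  Insert 9 (step 3): P = [1, 3, 9];  Q = [1, 2, 3]
  Insert 6 (step 4): P = [1, 3, 6] / [9];  Q = [1, 2, 3] / [4]
  Insert 4 (step 5): P = [1, 3, 4] / [6] / [9];  Q = [1, 2, 3] / [4] / [5]
  Insert 2 (step 6): P = [1, 2, 4] / [3] / [6] / [9];  Q = [1, 2, 3] / [4] / [5] / [6]
  Insert 5 (step 7): P = [1, 2, 4, 5] / [3] / [6] / [9];  Q = [1, 2, 3, 7] / [4] / [5] / [6]
  Insert 7 (step 8): P = [1, 2, 4, 5, 7] / [3] / [6] / [9];  Q = [1, 2, 3, 7, 8] / [4] / [5] / [6]
  Insert 8 (step 9): P = [1, 2, 4, 5, 7, 8] / [3] / [6] / [9];  Q = [1, 2, 3, 7, 8, 9] / [4] / [5] / [6]
Final shape: (6, 1, 1, 1).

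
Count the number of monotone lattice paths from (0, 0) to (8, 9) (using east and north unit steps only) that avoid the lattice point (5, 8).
Number of paths = 19162

Total paths from (0, 0) to (8, 9): C(17, 8) = 24310. Paths through (5, 8): (paths (0, 0) → (5, 8)) × (paths (5, 8) → (8, 9)) = C(13, 5) · C(4, 3) = 1287 · 4 = 5148. Avoidance count = 24310 − 5148 = 19162.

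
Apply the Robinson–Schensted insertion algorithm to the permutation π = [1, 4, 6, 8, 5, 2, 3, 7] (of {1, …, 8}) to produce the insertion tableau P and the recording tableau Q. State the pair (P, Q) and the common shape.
P = [1, 2, 3, 7] / [4, 5, 8] / [6];  Q = [1, 2, 3, 4] / [5, 7, 8] / [6];  common shape = (4, 3, 1)

Row-insert the values π_1, π_2, … into P one at a time, bumping the leftmost entry strictly greater than the inserted value down to the next row. The recording tableau Q records, in position (i, j), the step at which that cell was added to P.
  Insert 1 (step 1): P = [1];  Q = [1]
  Insert 4 (step 2): P = [1, 4];  Q = [1, 2]
  Insert 6 (step 3): P = [1, 4, 6];  Q = [1, 2, 3]
  Insert 8 (step 4): P = [1, 4, 6, 8];  Q = [1, 2, 3, 4]
  Insert 5 (step 5): P = [1, 4, 5, 8] / [6];  Q = [1, 2, 3, 4] / [5]
  Insert 2 (step 6): P = [1, 2, 5, 8] / [4] / [6];  Q = [1, 2, 3, 4] / [5] / [6]
  Insert 3 (step 7): P = [1, 2, 3, 8] / [4, 5] / [6];  Q = [1, 2, 3, 4] / [5, 7] / [6]
  Insert 7 (step 8): P = [1, 2, 3, 7] / [4, 5, 8] / [6];  Q = [1, 2, 3, 4] / [5, 7, 8] / [6]
Final shape: (4, 3, 1).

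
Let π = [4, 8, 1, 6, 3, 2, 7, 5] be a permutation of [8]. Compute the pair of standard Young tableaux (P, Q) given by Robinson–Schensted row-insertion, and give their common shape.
P = [1, 2, 5] / [3, 6, 7] / [4] / [8];  Q = [1, 2, 7] / [3, 4, 8] / [5] / [6];  common shape = (3, 3, 1, 1)

Row-insert the values π_1, π_2, … into P one at a time, bumping the leftmost entry strictly greater than the inserted value down to the next row. The recording tableau Q records, in position (i, j), the step at which that cell was added to P.
  Insert 4 (step 1): P = [4];  Q = [1]
  Insert 8 (step 2): P = [4, 8];  Q = [1, 2]
  Insert 1 (step 3): P = [1, 8] / [4];  Q = [1, 2] / [3]
  Insert 6 (step 4): P = [1, 6] / [4, 8];  Q = [1, 2] / [3, 4]
  Insert 3 (step 5): P = [1, 3] / [4, 6] / [8];  Q = [1, 2] / [3, 4] / [5]
  Insert 2 (step 6): P = [1, 2] / [3, 6] / [4] / [8];  Q = [1, 2] / [3, 4] / [5] / [6]
  Insert 7 (step 7): P = [1, 2, 7] / [3, 6] / [4] / [8];  Q = [1, 2, 7] / [3, 4] / [5] / [6]
  Insert 5 (step 8): P = [1, 2, 5] / [3, 6, 7] / [4] / [8];  Q = [1, 2, 7] / [3, 4, 8] / [5] / [6]
Final shape: (3, 3, 1, 1).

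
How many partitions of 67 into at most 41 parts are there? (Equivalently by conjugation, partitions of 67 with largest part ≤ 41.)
p(67, parts ≤ 41) = 2670393

Use the recurrence p(n, m) = p(n, m−1) + p(n−m, m): either the largest part is < m (count p(n, m−1)) or the largest part is exactly m (remove one copy of m, count p(n−m, m)). With p(0, ·) = 1 this gives p(67, parts ≤ 41) = 2670393. (By conjugating Young diagrams, this also counts partitions of 67 into at most 41 parts.)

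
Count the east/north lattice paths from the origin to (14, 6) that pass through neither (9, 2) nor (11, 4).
Number of paths = 21480

Inclusion–exclusion. Total paths: C(20, 14) = 38760. Through P₁: C(11, 9)·C(9, 5) = 6930. Through P₂: C(15, 11)·C(5, 3) = 13650. Since P₁ is strictly southwest of P₂, a monotone path through both must visit P₁ then P₂; paths through both = C(11, 9)·C(4, 2)·C(5, 3) = 3300. Avoid both = 38760 − 6930 − 13650 + 3300 = 21480.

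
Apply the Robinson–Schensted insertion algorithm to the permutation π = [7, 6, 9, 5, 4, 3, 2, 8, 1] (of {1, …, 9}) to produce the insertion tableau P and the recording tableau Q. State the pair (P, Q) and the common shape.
P = [1, 8] / [2, 9] / [3] / [4] / [5] / [6] / [7];  Q = [1, 3] / [2, 8] / [4] / [5] / [6] / [7] / [9];  common shape = (2, 2, 1, 1, 1, 1, 1)

Row-insert the values π_1, π_2, … into P one at a time, bumping the leftmost entry strictly greater than the inserted value down to the next row. The recording tableau Q records, in position (i, j), the step at which that cell was added to P.
  Insert 7 (step 1): P = [7];  Q = [1]
  Insert 6 (step 2): P = [6] / [7];  Q = [1] / [2]
  Insert 9 (step 3): P = [6, 9] / [7];  Q = [1, 3] / [2]
  Insert 5 (step 4): P = [5, 9] / [6] / [7];  Q = [1, 3] / [2] / [4]
  Insert 4 (step 5): P = [4, 9] / [5] / [6] / [7];  Q = [1, 3] / [2] / [4] / [5]
  Insert 3 (step 6): P = [3, 9] / [4] / [5] / [6] / [7];  Q = [1, 3] / [2] / [4] / [5] / [6]
  Insert 2 (step 7): P = [2, 9] / [3] / [4] / [5] / [6] / [7];  Q = [1, 3] / [2] / [4] / [5] / [6] / [7]
  Insert 8 (step 8): P = [2, 8] / [3, 9] / [4] / [5] / [6] / [7];  Q = [1, 3] / [2, 8] / [4] / [5] / [6] / [7]
  Insert 1 (step 9): P = [1, 8] / [2, 9] / [3] / [4] / [5] / [6] / [7];  Q = [1, 3] / [2, 8] / [4] / [5] / [6] / [7] / [9]
Final shape: (2, 2, 1, 1, 1, 1, 1).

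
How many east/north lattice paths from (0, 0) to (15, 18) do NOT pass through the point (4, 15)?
Number of paths = 1035747456

Total paths from (0, 0) to (15, 18): C(33, 15) = 1037158320. Paths through (4, 15): (paths (0, 0) → (4, 15)) × (paths (4, 15) → (15, 18)) = C(19, 4) · C(14, 11) = 3876 · 364 = 1410864. Avoidance count = 1037158320 − 1410864 = 1035747456.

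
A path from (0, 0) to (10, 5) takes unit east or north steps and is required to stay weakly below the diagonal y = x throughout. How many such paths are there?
Number of paths = 1638

By the reflection principle (André's argument), the number of monotone paths to (10, 5) with n ≤ m that never go above y = x is C(15, 10) − C(15, 11) = 3003 − 1365 = 1638.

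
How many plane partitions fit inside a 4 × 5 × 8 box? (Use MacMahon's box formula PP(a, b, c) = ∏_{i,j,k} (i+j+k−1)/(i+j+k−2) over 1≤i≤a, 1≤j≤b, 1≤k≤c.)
PP(4, 5, 8) = 4789851066

Evaluate the triple product over i = 1..4, j = 1..5, k = 1..8. The factors are (2/1) · (3/2) · (4/3) · (5/4) · (6/5) · (7/6) · (8/7) · (9/8) · … (160 factors total). The numerators and denominators telescope so the product is an integer; carrying out the multiplication exactly gives PP(4, 5, 8) = 4789851066.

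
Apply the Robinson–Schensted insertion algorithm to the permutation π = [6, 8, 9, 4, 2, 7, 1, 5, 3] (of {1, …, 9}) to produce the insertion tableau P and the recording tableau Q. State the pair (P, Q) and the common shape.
P = [1, 3, 9] / [2, 5] / [4, 7] / [6, 8];  Q = [1, 2, 3] / [4, 6] / [5, 8] / [7, 9];  common shape = (3, 2, 2, 2)

Row-insert the values π_1, π_2, … into P one at a time, bumping the leftmost entry strictly greater than the inserted value down to the next row. The recording tableau Q records, in position (i, j), the step at which that cell was added to P.
  Insert 6 (step 1): P = [6];  Q = [1]
  Insert 8 (step 2): P = [6, 8];  Q = [1, 2]
  Insert 9 (step 3): P = [6, 8, 9];  Q = [1, 2, 3]
  Insert 4 (step 4): P = [4, 8, 9] / [6];  Q = [1, 2, 3] / [4]
  Insert 2 (step 5): P = [2, 8, 9] / [4] / [6];  Q = [1, 2, 3] / [4] / [5]
  Insert 7 (step 6): P = [2, 7, 9] / [4, 8] / [6];  Q = [1, 2, 3] / [4, 6] / [5]
  Insert 1 (step 7): P = [1, 7, 9] / [2, 8] / [4] / [6];  Q = [1, 2, 3] / [4, 6] / [5] / [7]
  Insert 5 (step 8): P = [1, 5, 9] / [2, 7] / [4, 8] / [6];  Q = [1, 2, 3] / [4, 6] / [5, 8] / [7]
  Insert 3 (step 9): P = [1, 3, 9] / [2, 5] / [4, 7] / [6, 8];  Q = [1, 2, 3] / [4, 6] / [5, 8] / [7, 9]
Final shape: (3, 2, 2, 2).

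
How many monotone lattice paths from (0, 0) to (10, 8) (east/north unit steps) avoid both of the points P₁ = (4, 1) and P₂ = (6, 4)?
Number of paths = 23978

Inclusion–exclusion. Total paths: C(18, 10) = 43758. Through P₁: C(5, 4)·C(13, 6) = 8580. Through P₂: C(10, 6)·C(8, 4) = 14700. Since P₁ is strictly southwest of P₂, a monotone path through both must visit P₁ then P₂; paths through both = C(5, 4)·C(5, 2)·C(8, 4) = 3500. Avoid both = 43758 − 8580 − 14700 + 3500 = 23978.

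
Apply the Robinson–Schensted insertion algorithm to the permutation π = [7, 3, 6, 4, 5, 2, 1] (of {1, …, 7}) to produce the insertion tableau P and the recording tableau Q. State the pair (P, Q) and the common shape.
P = [1, 4, 5] / [2] / [3] / [6] / [7];  Q = [1, 3, 5] / [2] / [4] / [6] / [7];  common shape = (3, 1, 1, 1, 1)

Row-insert the values π_1, π_2, … into P one at a time, bumping the leftmost entry strictly greater than the inserted value down to the next row. The recording tableau Q records, in position (i, j), the step at which that cell was added to P.
  Insert 7 (step 1): P = [7];  Q = [1]
  Insert 3 (step 2): P = [3] / [7];  Q = [1] / [2]
  Insert 6 (step 3): P = [3, 6] / [7];  Q = [1, 3] / [2]
  Insert 4 (step 4): P = [3, 4] / [6] / [7];  Q = [1, 3] / [2] / [4]
  Insert 5 (step 5): P = [3, 4, 5] / [6] / [7];  Q = [1, 3, 5] / [2] / [4]
  Insert 2 (step 6): P = [2, 4, 5] / [3] / [6] / [7];  Q = [1, 3, 5] / [2] / [4] / [6]
  Insert 1 (step 7): P = [1, 4, 5] / [2] / [3] / [6] / [7];  Q = [1, 3, 5] / [2] / [4] / [6] / [7]
Final shape: (3, 1, 1, 1, 1).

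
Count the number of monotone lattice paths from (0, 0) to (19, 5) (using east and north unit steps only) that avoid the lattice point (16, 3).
Number of paths = 32814

Total paths from (0, 0) to (19, 5): C(24, 19) = 42504. Paths through (16, 3): (paths (0, 0) → (16, 3)) × (paths (16, 3) → (19, 5)) = C(19, 16) · C(5, 3) = 969 · 10 = 9690. Avoidance count = 42504 − 9690 = 32814.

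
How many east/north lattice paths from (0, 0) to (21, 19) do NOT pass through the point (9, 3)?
Number of paths = 124589622300

Total paths from (0, 0) to (21, 19): C(40, 21) = 131282408400. Paths through (9, 3): (paths (0, 0) → (9, 3)) × (paths (9, 3) → (21, 19)) = C(12, 9) · C(28, 12) = 220 · 30421755 = 6692786100. Avoidance count = 131282408400 − 6692786100 = 124589622300.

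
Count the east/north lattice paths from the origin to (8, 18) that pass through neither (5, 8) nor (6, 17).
Number of paths = 929962

Inclusion–exclusion. Total paths: C(26, 8) = 1562275. Through P₁: C(13, 5)·C(13, 3) = 368082. Through P₂: C(23, 6)·C(3, 2) = 302841. Since P₁ is strictly southwest of P₂, a monotone path through both must visit P₁ then P₂; paths through both = C(13, 5)·C(10, 1)·C(3, 2) = 38610. Avoid both = 1562275 − 368082 − 302841 + 38610 = 929962.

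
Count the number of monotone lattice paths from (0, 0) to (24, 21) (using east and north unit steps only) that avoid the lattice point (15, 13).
Number of paths = 2863436840550

Total paths from (0, 0) to (24, 21): C(45, 24) = 3773655750150. Paths through (15, 13): (paths (0, 0) → (15, 13)) × (paths (15, 13) → (24, 21)) = C(28, 15) · C(17, 9) = 37442160 · 24310 = 910218909600. Avoidance count = 3773655750150 − 910218909600 = 2863436840550.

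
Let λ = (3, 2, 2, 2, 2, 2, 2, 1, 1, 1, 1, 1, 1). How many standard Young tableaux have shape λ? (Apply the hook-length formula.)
# SYT of shape (3, 2, 2, 2, 2, 2, 2, 1, 1, 1, 1, 1, 1) = 664734

Hook-length formula: f^λ = n! / Π hook(c), product over all cells c of the Young diagram. For λ = (3, 2, 2, 2, 2, 2, 2, 1, 1, 1, 1, 1, 1), n = 21 boxes. Hook lengths by row (left-to-right, top-to-bottom): [15, 8, 1]; [13, 6]; [12, 5]; [11, 4]; [10, 3]; [9, 2]; [8, 1]; [6]; [5]; [4]; [3]; [2]; [1]. Product of hooks = 76859228160000. So f^λ = 21! / 76859228160000 = 51090942171709440000 / 76859228160000 = 664734.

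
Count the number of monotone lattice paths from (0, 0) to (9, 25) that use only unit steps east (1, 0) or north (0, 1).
Number of paths = 52451256

A monotone lattice path from (0, 0) to (9, 25) consists of 9 east steps and 25 north steps in some order, so it is determined by which 9 of the 34 steps are east. The count is C(34, 9) = 52451256.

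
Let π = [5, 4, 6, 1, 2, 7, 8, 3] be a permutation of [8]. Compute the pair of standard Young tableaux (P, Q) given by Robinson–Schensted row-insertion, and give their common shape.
P = [1, 2, 3, 8] / [4, 6, 7] / [5];  Q = [1, 3, 6, 7] / [2, 5, 8] / [4];  common shape = (4, 3, 1)

Row-insert the values π_1, π_2, … into P one at a time, bumping the leftmost entry strictly greater than the inserted value down to the next row. The recording tableau Q records, in position (i, j), the step at which that cell was added to P.
  Insert 5 (step 1): P = [5];  Q = [1]
  Insert 4 (step 2): P = [4] / [5];  Q = [1] / [2]
  Insert 6 (step 3): P = [4, 6] / [5];  Q = [1, 3] / [2]
  Insert 1 (step 4): P = [1, 6] / [4] / [5];  Q = [1, 3] / [2] / [4]
  Insert 2 (step 5): P = [1, 2] / [4, 6] / [5];  Q = [1, 3] / [2, 5] / [4]
  Insert 7 (step 6): P = [1, 2, 7] / [4, 6] / [5];  Q = [1, 3, 6] / [2, 5] / [4]
  Insert 8 (step 7): P = [1, 2, 7, 8] / [4, 6] / [5];  Q = [1, 3, 6, 7] / [2, 5] / [4]
  Insert 3 (step 8): P = [1, 2, 3, 8] / [4, 6, 7] / [5];  Q = [1, 3, 6, 7] / [2, 5, 8] / [4]
Final shape: (4, 3, 1).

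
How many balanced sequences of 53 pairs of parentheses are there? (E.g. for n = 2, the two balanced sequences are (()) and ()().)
C_53 = 116157871455782434250553845880

These balanced parentheses are counted by the Catalan number C_n = (1/(n + 1)) · C(2n, n). For n = 53: C_53 = (1/54) · C(106, 53) = 6272525058612251449529907677520/54 = 116157871455782434250553845880.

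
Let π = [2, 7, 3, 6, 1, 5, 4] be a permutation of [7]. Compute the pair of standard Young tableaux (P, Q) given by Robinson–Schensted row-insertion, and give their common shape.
P = [1, 3, 4] / [2, 5] / [6] / [7];  Q = [1, 2, 4] / [3, 6] / [5] / [7];  common shape = (3, 2, 1, 1)

Row-insert the values π_1, π_2, … into P one at a time, bumping the leftmost entry strictly greater than the inserted value down to the next row. The recording tableau Q records, in position (i, j), the step at which that cell was added to P.
  Insert 2 (step 1): P = [2];  Q = [1]
  Insert 7 (step 2): P = [2, 7];  Q = [1, 2]
  Insert 3 (step 3): P = [2, 3] / [7];  Q = [1, 2] / [3]
  Insert 6 (step 4): P = [2, 3, 6] / [7];  Q = [1, 2, 4] / [3]
  Insert 1 (step 5): P = [1, 3, 6] / [2] / [7];  Q = [1, 2, 4] / [3] / [5]
  Insert 5 (step 6): P = [1, 3, 5] / [2, 6] / [7];  Q = [1, 2, 4] / [3, 6] / [5]
  Insert 4 (step 7): P = [1, 3, 4] / [2, 5] / [6] / [7];  Q = [1, 2, 4] / [3, 6] / [5] / [7]
Final shape: (3, 2, 1, 1).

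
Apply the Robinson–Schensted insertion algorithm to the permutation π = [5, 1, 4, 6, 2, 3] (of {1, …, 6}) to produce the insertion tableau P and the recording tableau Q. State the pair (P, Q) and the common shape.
P = [1, 2, 3] / [4, 6] / [5];  Q = [1, 3, 4] / [2, 6] / [5];  common shape = (3, 2, 1)

Row-insert the values π_1, π_2, … into P one at a time, bumping the leftmost entry strictly greater than the inserted value down to the next row. The recording tableau Q records, in position (i, j), the step at which that cell was added to P.
  Insert 5 (step 1): P = [5];  Q = [1]
  Insert 1 (step 2): P = [1] / [5];  Q = [1] / [2]
  Insert 4 (step 3): P = [1, 4] / [5];  Q = [1, 3] / [2]
  Insert 6 (step 4): P = [1, 4, 6] / [5];  Q = [1, 3, 4] / [2]
  Insert 2 (step 5): P = [1, 2, 6] / [4] / [5];  Q = [1, 3, 4] / [2] / [5]
  Insert 3 (step 6): P = [1, 2, 3] / [4, 6] / [5];  Q = [1, 3, 4] / [2, 6] / [5]
Final shape: (3, 2, 1).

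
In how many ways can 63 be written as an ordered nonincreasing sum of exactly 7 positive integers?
p(63, 7 parts) = 31275

Partitions of n into exactly k parts are in bijection with partitions of n − k into at most k parts (subtract 1 from each part). So p(63, exactly 7) = p(56, parts ≤ 7). Computing via the recurrence p(m, j) = p(m, j−1) + p(m−j, j) gives 31275.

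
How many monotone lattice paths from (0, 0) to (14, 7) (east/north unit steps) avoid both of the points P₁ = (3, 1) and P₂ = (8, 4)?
Number of paths = 44012

Inclusion–exclusion. Total paths: C(21, 14) = 116280. Through P₁: C(4, 3)·C(17, 11) = 49504. Through P₂: C(12, 8)·C(9, 6) = 41580. Since P₁ is strictly southwest of P₂, a monotone path through both must visit P₁ then P₂; paths through both = C(4, 3)·C(8, 5)·C(9, 6) = 18816. Avoid both = 116280 − 49504 − 41580 + 18816 = 44012.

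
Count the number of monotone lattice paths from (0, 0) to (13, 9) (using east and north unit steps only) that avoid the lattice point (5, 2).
Number of paths = 362285

Total paths from (0, 0) to (13, 9): C(22, 13) = 497420. Paths through (5, 2): (paths (0, 0) → (5, 2)) × (paths (5, 2) → (13, 9)) = C(7, 5) · C(15, 8) = 21 · 6435 = 135135. Avoidance count = 497420 − 135135 = 362285.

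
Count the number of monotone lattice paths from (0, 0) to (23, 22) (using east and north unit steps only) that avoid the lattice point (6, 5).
Number of paths = 3038589290160

Total paths from (0, 0) to (23, 22): C(45, 23) = 4116715363800. Paths through (6, 5): (paths (0, 0) → (6, 5)) × (paths (6, 5) → (23, 22)) = C(11, 6) · C(34, 17) = 462 · 2333606220 = 1078126073640. Avoidance count = 4116715363800 − 1078126073640 = 3038589290160.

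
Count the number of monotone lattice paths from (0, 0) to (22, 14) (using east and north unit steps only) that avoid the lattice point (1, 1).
Number of paths = 1940329680

Total paths from (0, 0) to (22, 14): C(36, 22) = 3796297200. Paths through (1, 1): (paths (0, 0) → (1, 1)) × (paths (1, 1) → (22, 14)) = C(2, 1) · C(34, 21) = 2 · 927983760 = 1855967520. Avoidance count = 3796297200 − 1855967520 = 1940329680.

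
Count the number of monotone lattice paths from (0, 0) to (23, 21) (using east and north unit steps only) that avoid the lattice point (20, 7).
Number of paths = 2012012539680

Total paths from (0, 0) to (23, 21): C(44, 23) = 2012616400080. Paths through (20, 7): (paths (0, 0) → (20, 7)) × (paths (20, 7) → (23, 21)) = C(27, 20) · C(17, 3) = 888030 · 680 = 603860400. Avoidance count = 2012616400080 − 603860400 = 2012012539680.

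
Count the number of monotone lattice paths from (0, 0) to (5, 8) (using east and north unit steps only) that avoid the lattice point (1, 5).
Number of paths = 1077

Total paths from (0, 0) to (5, 8): C(13, 5) = 1287. Paths through (1, 5): (paths (0, 0) → (1, 5)) × (paths (1, 5) → (5, 8)) = C(6, 1) · C(7, 4) = 6 · 35 = 210. Avoidance count = 1287 − 210 = 1077.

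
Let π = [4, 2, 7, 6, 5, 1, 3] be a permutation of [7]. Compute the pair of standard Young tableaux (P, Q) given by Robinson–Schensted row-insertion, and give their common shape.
P = [1, 3] / [2, 5] / [4, 6] / [7];  Q = [1, 3] / [2, 4] / [5, 7] / [6];  common shape = (2, 2, 2, 1)

Row-insert the values π_1, π_2, … into P one at a time, bumping the leftmost entry strictly greater than the inserted value down to the next row. The recording tableau Q records, in position (i, j), the step at which that cell was added to P.
  Insert 4 (step 1): P = [4];  Q = [1]
  Insert 2 (step 2): P = [2] / [4];  Q = [1] / [2]
  Insert 7 (step 3): P = [2, 7] / [4];  Q = [1, 3] / [2]
  Insert 6 (step 4): P = [2, 6] / [4, 7];  Q = [1, 3] / [2, 4]
  Insert 5 (step 5): P = [2, 5] / [4, 6] / [7];  Q = [1, 3] / [2, 4] / [5]
  Insert 1 (step 6): P = [1, 5] / [2, 6] / [4] / [7];  Q = [1, 3] / [2, 4] / [5] / [6]
  Insert 3 (step 7): P = [1, 3] / [2, 5] / [4, 6] / [7];  Q = [1, 3] / [2, 4] / [5, 7] / [6]
Final shape: (2, 2, 2, 1).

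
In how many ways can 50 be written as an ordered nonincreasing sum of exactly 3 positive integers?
p(50, 3 parts) = 208

Partitions of n into exactly k parts are in bijection with partitions of n − k into at most k parts (subtract 1 from each part). So p(50, exactly 3) = p(47, parts ≤ 3). Computing via the recurrence p(m, j) = p(m, j−1) + p(m−j, j) gives 208.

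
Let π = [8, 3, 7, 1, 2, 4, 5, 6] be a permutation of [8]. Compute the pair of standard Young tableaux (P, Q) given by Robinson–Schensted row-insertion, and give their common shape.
P = [1, 2, 4, 5, 6] / [3, 7] / [8];  Q = [1, 3, 6, 7, 8] / [2, 5] / [4];  common shape = (5, 2, 1)

Row-insert the values π_1, π_2, … into P one at a time, bumping the leftmost entry strictly greater than the inserted value down to the next row. The recording tableau Q records, in position (i, j), the step at which that cell was added to P.
  Insert 8 (step 1): P = [8];  Q = [1]
  Insert 3 (step 2): P = [3] / [8];  Q = [1] / [2]
  Insert 7 (step 3): P = [3, 7] / [8];  Q = [1, 3] / [2]
  Insert 1 (step 4): P = [1, 7] / [3] / [8];  Q = [1, 3] / [2] / [4]
  Insert 2 (step 5): P = [1, 2] / [3, 7] / [8];  Q = [1, 3] / [2, 5] / [4]
  Insert 4 (step 6): P = [1, 2, 4] / [3, 7] / [8];  Q = [1, 3, 6] / [2, 5] / [4]
  Insert 5 (step 7): P = [1, 2, 4, 5] / [3, 7] / [8];  Q = [1, 3, 6, 7] / [2, 5] / [4]
  Insert 6 (step 8): P = [1, 2, 4, 5, 6] / [3, 7] / [8];  Q = [1, 3, 6, 7, 8] / [2, 5] / [4]
Final shape: (5, 2, 1).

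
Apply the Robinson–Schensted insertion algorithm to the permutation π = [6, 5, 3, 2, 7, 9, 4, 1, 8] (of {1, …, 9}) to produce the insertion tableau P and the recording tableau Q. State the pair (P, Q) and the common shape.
P = [1, 4, 8] / [2, 7, 9] / [3] / [5] / [6];  Q = [1, 5, 6] / [2, 7, 9] / [3] / [4] / [8];  common shape = (3, 3, 1, 1, 1)

Row-insert the values π_1, π_2, … into P one at a time, bumping the leftmost entry strictly greater than the inserted value down to the next row. The recording tableau Q records, in position (i, j), the step at which that cell was added to P.
  Insert 6 (step 1): P = [6];  Q = [1]
  Insert 5 (step 2): P = [5] / [6];  Q = [1] / [2]
  Insert 3 (step 3): P = [3] / [5] / [6];  Q = [1] / [2] / [3]
  Insert 2 (step 4): P = [2] / [3] / [5] / [6];  Q = [1] / [2] / [3] / [4]
  Insert 7 (step 5): P = [2, 7] / [3] / [5] / [6];  Q = [1, 5] / [2] / [3] / [4]
  Insert 9 (step 6): P = [2, 7, 9] / [3] / [5] / [6];  Q = [1, 5, 6] / [2] / [3] / [4]
  Insert 4 (step 7): P = [2, 4, 9] / [3, 7] / [5] / [6];  Q = [1, 5, 6] / [2, 7] / [3] / [4]
  Insert 1 (step 8): P = [1, 4, 9] / [2, 7] / [3] / [5] / [6];  Q = [1, 5, 6] / [2, 7] / [3] / [4] / [8]
  Insert 8 (step 9): P = [1, 4, 8] / [2, 7, 9] / [3] / [5] / [6];  Q = [1, 5, 6] / [2, 7, 9] / [3] / [4] / [8]
Final shape: (3, 3, 1, 1, 1).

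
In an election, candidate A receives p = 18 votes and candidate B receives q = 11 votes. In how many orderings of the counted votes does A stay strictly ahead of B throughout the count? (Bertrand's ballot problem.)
Strict-lead orderings = 8351070

Total orderings of the 29 votes with 18 for A: C(29, 18) = 34597290. By the Bertrand ballot formula (Cycle Lemma / reflection principle), the number of orderings in which A is strictly ahead of B throughout is (p − q)/(p + q) · C(p + q, p) = (18 − 11)/(18 + 11) · 34597290 = 8351070.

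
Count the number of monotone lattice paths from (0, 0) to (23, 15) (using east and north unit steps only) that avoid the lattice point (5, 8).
Number of paths = 14852625660

Total paths from (0, 0) to (23, 15): C(38, 23) = 15471286560. Paths through (5, 8): (paths (0, 0) → (5, 8)) × (paths (5, 8) → (23, 15)) = C(13, 5) · C(25, 18) = 1287 · 480700 = 618660900. Avoidance count = 15471286560 − 618660900 = 14852625660.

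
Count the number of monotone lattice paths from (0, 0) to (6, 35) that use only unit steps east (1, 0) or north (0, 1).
Number of paths = 4496388

A monotone lattice path from (0, 0) to (6, 35) consists of 6 east steps and 35 north steps in some order, so it is determined by which 6 of the 41 steps are east. The count is C(41, 6) = 4496388.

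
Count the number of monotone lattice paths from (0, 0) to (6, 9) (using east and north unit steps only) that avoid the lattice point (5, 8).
Number of paths = 2431

Total paths from (0, 0) to (6, 9): C(15, 6) = 5005. Paths through (5, 8): (paths (0, 0) → (5, 8)) × (paths (5, 8) → (6, 9)) = C(13, 5) · C(2, 1) = 1287 · 2 = 2574. Avoidance count = 5005 − 2574 = 2431.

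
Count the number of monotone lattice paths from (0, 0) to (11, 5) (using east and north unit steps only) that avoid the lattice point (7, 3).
Number of paths = 2568

Total paths from (0, 0) to (11, 5): C(16, 11) = 4368. Paths through (7, 3): (paths (0, 0) → (7, 3)) × (paths (7, 3) → (11, 5)) = C(10, 7) · C(6, 4) = 120 · 15 = 1800. Avoidance count = 4368 − 1800 = 2568.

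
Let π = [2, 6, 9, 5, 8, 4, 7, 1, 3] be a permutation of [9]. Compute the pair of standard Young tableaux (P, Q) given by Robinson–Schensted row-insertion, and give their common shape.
P = [1, 3, 7] / [2, 4] / [5, 8] / [6, 9];  Q = [1, 2, 3] / [4, 5] / [6, 7] / [8, 9];  common shape = (3, 2, 2, 2)

Row-insert the values π_1, π_2, … into P one at a time, bumping the leftmost entry strictly greater than the inserted value down to the next row. The recording tableau Q records, in position (i, j), the step at which that cell was added to P.
  Insert 2 (step 1): P = [2];  Q = [1]
  Insert 6 (step 2): P = [2, 6];  Q = [1, 2]
  Insert 9 (step 3): P = [2, 6, 9];  Q = [1, 2, 3]
  Insert 5 (step 4): P = [2, 5, 9] / [6];  Q = [1, 2, 3] / [4]
  Insert 8 (step 5): P = [2, 5, 8] / [6, 9];  Q = [1, 2, 3] / [4, 5]
  Insert 4 (step 6): P = [2, 4, 8] / [5, 9] / [6];  Q = [1, 2, 3] / [4, 5] / [6]
  Insert 7 (step 7): P = [2, 4, 7] / [5, 8] / [6, 9];  Q = [1, 2, 3] / [4, 5] / [6, 7]
  Insert 1 (step 8): P = [1, 4, 7] / [2, 8] / [5, 9] / [6];  Q = [1, 2, 3] / [4, 5] / [6, 7] / [8]
  Insert 3 (step 9): P = [1, 3, 7] / [2, 4] / [5, 8] / [6, 9];  Q = [1, 2, 3] / [4, 5] / [6, 7] / [8, 9]
Final shape: (3, 2, 2, 2).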